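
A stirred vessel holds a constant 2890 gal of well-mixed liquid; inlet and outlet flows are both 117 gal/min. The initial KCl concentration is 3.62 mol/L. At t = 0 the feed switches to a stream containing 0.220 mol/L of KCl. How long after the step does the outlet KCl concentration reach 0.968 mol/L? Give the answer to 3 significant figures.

Species balance: V dC/dt = Q(C_in − C) ⇒ τ = V/Q = 24.701 min.
C(t) = C_in + (C₀ − C_in) e^(−t/τ). Set C = 0.968 and solve for t:
e^(−t/τ) = (C − C_in)/(C₀ − C_in) = (0.968 − 0.220)/(3.62 − 0.220) = 0.22000
t = −τ ln(…) = 24.701 × 1.5141 = 37.400 min.

37.4 min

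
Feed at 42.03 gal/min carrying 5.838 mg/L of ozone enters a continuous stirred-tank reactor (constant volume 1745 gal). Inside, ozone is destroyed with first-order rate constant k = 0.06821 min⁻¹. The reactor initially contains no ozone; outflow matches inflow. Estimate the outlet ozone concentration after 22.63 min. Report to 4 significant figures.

1.335 mg/L

Accumulation = in − out − consumed: V dC/dt = Q C_in − Q C − k V C.
dC/dt = (Q/V) C_in − (Q/V + k) C; effective rate a = Q/V + k = 0.0240860 + 0.06821 = 0.0922960 min⁻¹.
C_ss = Q C_in/(Q + kV) = 1.52351 mg/L; C(t) = C_ss + (C₀ − C_ss) e^(−a t).
C(22.63) = 1.52351 + (-1.52351)·e^(−0.0922960·22.63) = 1.52351 + (-1.52351)·0.123853 = 1.33482 mg/L.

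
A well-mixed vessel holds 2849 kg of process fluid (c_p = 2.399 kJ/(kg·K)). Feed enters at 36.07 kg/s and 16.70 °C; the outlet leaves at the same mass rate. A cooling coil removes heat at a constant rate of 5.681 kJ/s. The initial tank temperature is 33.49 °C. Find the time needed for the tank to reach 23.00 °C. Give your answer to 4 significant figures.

M c_p dT/dt = ṁ c_p (T_in − T) − Q̇.
τ = M/ṁ = 78.9853 s; T_ss = T_in − Q̇/(ṁ c_p) = 16.6343 °C.
T(t) = T_ss + (T₀ − T_ss) e^(−t/τ). Set T = 23.00:
e^(−t/τ) = (23.00 − 16.6343)/(33.49 − 16.6343) = 0.377657
t = −78.9853 · ln(0.377657) = 76.9135 s.

76.91 s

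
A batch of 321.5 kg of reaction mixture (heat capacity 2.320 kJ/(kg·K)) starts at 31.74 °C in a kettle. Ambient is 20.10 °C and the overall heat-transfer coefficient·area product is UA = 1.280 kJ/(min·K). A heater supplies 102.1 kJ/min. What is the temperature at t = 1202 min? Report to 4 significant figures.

91.21 °C

First-law balance (no shaft work): M c_p dT/dt = −UA(T − T_amb) + Q̇.
dT/dt = (T_ss − T)/τ with T_ss = T_amb + Q̇/UA = 20.10 + 102.1/1.280 = 99.8656 °C, τ = M c_p/UA = 321.5·2.320/1.280 = 582.719 min.
T approaches T_ss exponentially: T(t) = T_ss + (T₀ − T_ss) e^(−t/τ).
T(1202) = 99.8656 + (-68.1256)·0.127105 = 91.2065 °C.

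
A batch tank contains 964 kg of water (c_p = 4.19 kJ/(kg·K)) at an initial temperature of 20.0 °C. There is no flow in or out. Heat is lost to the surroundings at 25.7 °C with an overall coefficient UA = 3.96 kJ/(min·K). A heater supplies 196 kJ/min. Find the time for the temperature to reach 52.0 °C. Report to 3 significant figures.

884 min

Lumped-capacitance energy balance: M c_p dT/dt = UA(T_amb − T) + Q̇.
τ = M c_p/UA = 1020.0 min; T_ss = T_amb + Q̇/UA = 25.7 + 196/3.96 = 75.195 °C.
T(t) = T_ss + (T₀ − T_ss)e^(−t/τ); set T = 52.0:
t = −τ ln[(T − T_ss)/(T₀ − T_ss)] = −1020.0 · ln(0.42024) = 884.27 min.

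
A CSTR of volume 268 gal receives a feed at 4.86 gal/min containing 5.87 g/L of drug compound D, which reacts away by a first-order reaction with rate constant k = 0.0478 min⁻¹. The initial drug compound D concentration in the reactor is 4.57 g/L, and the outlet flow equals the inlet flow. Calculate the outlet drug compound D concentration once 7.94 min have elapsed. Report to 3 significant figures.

V dC/dt = Q(C_in − C) − k V C.
dC/dt = (Q/V) C_in − (Q/V + k) C; effective rate a = Q/V + k = 0.018134 + 0.0478 = 0.065934 min⁻¹.
C_ss = Q C_in/(Q + kV) = 1.6145 g/L; C(t) = C_ss + (C₀ − C_ss) e^(−a t).
C(7.94) = 1.6145 + (2.9555)·e^(−0.065934·7.94) = 1.6145 + (2.9555)·0.59243 = 3.3654 g/L.

3.37 g/L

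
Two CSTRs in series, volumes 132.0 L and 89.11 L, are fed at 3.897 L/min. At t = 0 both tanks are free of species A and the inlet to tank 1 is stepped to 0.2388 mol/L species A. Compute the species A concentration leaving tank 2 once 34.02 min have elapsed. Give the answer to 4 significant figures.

Time constants: τᵢ = Vᵢ/Q for each well-mixed tank.
τ₁ = 132.0/3.897 = 33.8722 min; τ₂ = 89.11/3.897 = 22.8663 min.
Tank 1: C₁ = C_in(1 − e^(−t/τ₁)). Tank 2 (τ₁ ≠ τ₂): C₂ = C_in[1 − (τ₁ e^(−t/τ₁) − τ₂ e^(−t/τ₂))/(τ₁ − τ₂)].
At t = 34.02: e^(−t/τ₁) = 0.366278, e^(−t/τ₂) = 0.225874.
C₂ = 0.2388·[1 − (33.8722·0.366278 − 22.8663·0.225874)/(11.0059)] = 0.2388·0.342013 = 0.0816728 mol/L.

0.08167 mol/L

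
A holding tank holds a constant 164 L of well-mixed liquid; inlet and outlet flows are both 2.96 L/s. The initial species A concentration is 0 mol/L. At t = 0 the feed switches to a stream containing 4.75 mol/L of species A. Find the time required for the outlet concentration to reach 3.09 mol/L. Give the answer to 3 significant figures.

58.2 s

Accumulation = in − out for the solute gives V dC/dt = Q(C_in − C), so τ = V/Q = 55.405 s.
C(t) = C_in + (C₀ − C_in) e^(−t/τ). Set C = 3.09 and solve for t:
e^(−t/τ) = (C − C_in)/(C₀ − C_in) = (3.09 − 4.75)/(0 − 4.75) = 0.34947
t = −τ ln(…) = 55.405 × 1.0513 = 58.249 s.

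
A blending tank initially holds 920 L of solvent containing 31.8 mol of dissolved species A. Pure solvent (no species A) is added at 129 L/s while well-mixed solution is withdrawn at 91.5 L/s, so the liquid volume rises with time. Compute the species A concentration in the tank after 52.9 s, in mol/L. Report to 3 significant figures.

Total volume: dV/dt = Q_in − Q_out = 37.500 L/s, so V(t) = 920 + 37.500 t and V(52.9) = 2903.8 L.
Species balance (pure solvent in): dm/dt = −Q_out · m/V(t).
Separate: dm/m = −Q_out dt/V(t) ⇒ ln(m/m₀) = −(Q_out/(Q_in−Q_out)) ln(V/V₀).
m = m₀ (V₀/V)^(Q_out/(Q_in−Q_out)) = 31.8 × (920/2903.8)^(2.4400) = 1.9251 mol.
C = m/V = 1.9251/2903.8 = 0.00066296 mol/L.

0.000663 mol/L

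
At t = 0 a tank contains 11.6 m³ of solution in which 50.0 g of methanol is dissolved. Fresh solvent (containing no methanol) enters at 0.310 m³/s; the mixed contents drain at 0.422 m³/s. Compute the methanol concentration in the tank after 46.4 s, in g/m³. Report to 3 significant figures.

Let m(t) be the amount of methanol. Volume: V(t) = V₀ + (Q_in − Q_out) t = 11.6 − 0.11200 t; V(46.4) = 6.4032 m³.
No methanol enters, so dm/dt = −Q_out · (m/V).
Separate: dm/m = −Q_out dt/V(t) ⇒ ln(m/m₀) = −(Q_out/(Q_in−Q_out)) ln(V/V₀).
m = m₀ (V₀/V)^(Q_out/(Q_in−Q_out)) = 50.0 × (11.6/6.4032)^(-3.7679) = 5.3288 g.
C = m/V = 5.3288/6.4032 = 0.83222 g/m³.

0.832 g/m³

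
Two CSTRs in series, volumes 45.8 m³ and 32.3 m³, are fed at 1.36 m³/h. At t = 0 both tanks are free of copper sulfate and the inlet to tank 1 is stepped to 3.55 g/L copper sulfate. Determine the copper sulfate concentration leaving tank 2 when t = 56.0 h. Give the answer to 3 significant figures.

2.07 g/L

Each tank obeys Vᵢ dCᵢ/dt = Q(Cᵢ₋₁ − Cᵢ), so τᵢ = Vᵢ/Q.
τ₁ = 45.8/1.36 = 33.676 h; τ₂ = 32.3/1.36 = 23.750 h.
Solving the cascade with C₁(0)=C₂(0)=0 gives C₂(t) = C_in[1 − (τ₁ e^(−t/τ₁) − τ₂ e^(−t/τ₂))/(τ₁ − τ₂)].
At t = 56.0: e^(−t/τ₁) = 0.18959, e^(−t/τ₂) = 0.094619.
C₂ = 3.55·[1 − (33.676·0.18959 − 23.750·0.094619)/(9.9265)] = 3.55·0.58318 = 2.0703 g/L.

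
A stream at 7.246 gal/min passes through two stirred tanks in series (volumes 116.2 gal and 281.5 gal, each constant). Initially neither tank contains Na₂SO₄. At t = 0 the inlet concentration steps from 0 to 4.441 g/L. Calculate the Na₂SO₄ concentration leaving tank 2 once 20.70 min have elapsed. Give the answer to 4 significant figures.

0.8607 g/L

Time constants: τᵢ = Vᵢ/Q for each well-mixed tank.
τ₁ = 116.2/7.246 = 16.0364 min; τ₂ = 281.5/7.246 = 38.8490 min.
Solving the cascade with C₁(0)=C₂(0)=0 gives C₂(t) = C_in[1 − (τ₁ e^(−t/τ₁) − τ₂ e^(−t/τ₂))/(τ₁ − τ₂)].
At t = 20.70: e^(−t/τ₁) = 0.275048, e^(−t/τ₂) = 0.586940.
C₂ = 4.441·[1 − (16.0364·0.275048 − 38.8490·0.586940)/(-22.8126)] = 4.441·0.193810 = 0.860711 g/L.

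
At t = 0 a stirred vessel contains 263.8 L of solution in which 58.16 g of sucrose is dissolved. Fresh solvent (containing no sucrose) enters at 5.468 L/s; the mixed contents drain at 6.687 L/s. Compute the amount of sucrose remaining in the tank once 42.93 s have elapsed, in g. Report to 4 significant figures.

Total volume: dV/dt = Q_in − Q_out = -1.21900 L/s, so V(t) = 263.8 − 1.21900 t and V(42.93) = 211.468 L.
Species balance (pure solvent in): dm/dt = −Q_out · m/V(t).
Separate: dm/m = −Q_out dt/V(t) ⇒ ln(m/m₀) = −(Q_out/(Q_in−Q_out)) ln(V/V₀).
m = m₀ (V₀/V)^(Q_out/(Q_in−Q_out)) = 58.16 × (263.8/211.468)^(-5.48564) = 17.2918 g.

17.29 g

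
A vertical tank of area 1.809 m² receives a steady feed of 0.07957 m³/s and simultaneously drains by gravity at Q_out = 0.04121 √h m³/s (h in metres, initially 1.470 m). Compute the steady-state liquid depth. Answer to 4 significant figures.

3.728 m

Unsteady balance on liquid volume: A dh/dt = Q_in − 0.04121 √h. At steady state dh/dt = 0:
Q_in = 0.04121 √h_ss ⇒ √h_ss = 0.07957/0.04121 = 1.93084.
h_ss = 1.93084² = 3.72815 m. (Since h₀ = 1.470 m < h_ss, the level will rise toward this value.)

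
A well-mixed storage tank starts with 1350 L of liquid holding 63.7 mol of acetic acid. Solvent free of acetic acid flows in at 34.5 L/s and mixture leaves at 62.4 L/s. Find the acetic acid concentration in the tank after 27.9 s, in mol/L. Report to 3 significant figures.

Total volume: dV/dt = Q_in − Q_out = -27.900 L/s, so V(t) = 1350 − 27.900 t and V(27.9) = 571.59 L.
Solute balance: dm/dt = 0 − Q_out C = −Q_out m/V(t).
Separate: dm/m = −Q_out dt/V(t) ⇒ ln(m/m₀) = −(Q_out/(Q_in−Q_out)) ln(V/V₀).
m = m₀ (V₀/V)^(Q_out/(Q_in−Q_out)) = 63.7 × (1350/571.59)^(-2.2366) = 9.3185 mol.
C = m/V = 9.3185/571.59 = 0.016303 mol/L.

0.0163 mol/L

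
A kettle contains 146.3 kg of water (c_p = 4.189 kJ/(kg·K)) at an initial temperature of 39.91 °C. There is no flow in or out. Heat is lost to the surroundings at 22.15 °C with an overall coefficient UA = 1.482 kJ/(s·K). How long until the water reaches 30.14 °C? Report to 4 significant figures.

First-law balance (no shaft work): M c_p dT/dt = −UA(T − T_amb).
τ = M c_p/UA = 413.529 s; T_ss = T_amb = 22.1500 °C.
T(t) = T_ss + (T₀ − T_ss)e^(−t/τ); set T = 30.14:
t = −τ ln[(T − T_ss)/(T₀ − T_ss)] = −413.529 · ln(0.449887) = 330.310 s.

330.3 s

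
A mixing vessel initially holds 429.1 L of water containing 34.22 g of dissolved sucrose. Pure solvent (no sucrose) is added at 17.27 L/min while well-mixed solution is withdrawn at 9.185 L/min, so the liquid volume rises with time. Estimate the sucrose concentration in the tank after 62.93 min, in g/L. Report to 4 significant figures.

Total volume: dV/dt = Q_in − Q_out = 8.08500 L/min, so V(t) = 429.1 + 8.08500 t and V(62.93) = 937.889 L.
Species balance (pure solvent in): dm/dt = −Q_out · m/V(t).
dm/m = −Q_out dt/(V₀ + 8.08500 t); integrating gives ln(m/m₀) = −(Q_out/(Q_in−Q_out)) ln(V/V₀).
m = m₀ (V₀/V)^(Q_out/(Q_in−Q_out)) = 34.22 × (429.1/937.889)^(1.13605) = 14.0762 g.
C = m/V = 14.0762/937.889 = 0.0150083 g/L.

0.01501 g/L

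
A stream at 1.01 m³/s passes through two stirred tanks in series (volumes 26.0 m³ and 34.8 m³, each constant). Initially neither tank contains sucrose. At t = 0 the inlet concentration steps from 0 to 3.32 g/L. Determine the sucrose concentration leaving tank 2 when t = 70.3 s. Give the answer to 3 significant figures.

Species balance on tank i: dCᵢ/dt = (Cᵢ₋₁ − Cᵢ)/τᵢ with τᵢ = Vᵢ/Q.
τ₁ = 26.0/1.01 = 25.743 s; τ₂ = 34.8/1.01 = 34.455 s.
Solving the cascade with C₁(0)=C₂(0)=0 gives C₂(t) = C_in[1 − (τ₁ e^(−t/τ₁) − τ₂ e^(−t/τ₂))/(τ₁ − τ₂)].
At t = 70.3: e^(−t/τ₁) = 0.065162, e^(−t/τ₂) = 0.12999.
C₂ = 3.32·[1 − (25.743·0.065162 − 34.455·0.12999)/(-8.7129)] = 3.32·0.67848 = 2.2526 g/L.

2.25 g/L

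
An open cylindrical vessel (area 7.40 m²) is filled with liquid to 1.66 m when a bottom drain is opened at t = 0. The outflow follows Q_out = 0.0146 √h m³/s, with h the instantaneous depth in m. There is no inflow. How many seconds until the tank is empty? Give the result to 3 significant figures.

With no inflow, A dh/dt = −0.0146 √h.
∫ h^(−1/2) dh = −(0.0146/A) ∫ dt, giving 2√h = 2√h₀ − (0.0146/A) t.
Set h = 0: 2√h₀ = (0.0146/A) t_empty ⇒ t_empty = 2A√h₀/0.0146.
t_empty = 2·7.40·√1.66/0.0146 = 14.800·1.2884/0.0146 = 1306.1 s.

1310 s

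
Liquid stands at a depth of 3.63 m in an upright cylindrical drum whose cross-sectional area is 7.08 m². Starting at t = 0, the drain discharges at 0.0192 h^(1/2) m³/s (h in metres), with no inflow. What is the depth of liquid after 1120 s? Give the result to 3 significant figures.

Volume balance on the tank: A dh/dt = −0.0192 √h.
∫ h^(−1/2) dh = −(0.0192/A) ∫ dt, giving 2√h = 2√h₀ − (0.0192/A) t.
√h = √3.63 − 0.0192·1120/(2·7.08) = 1.9053 − 1.5186 = 0.38661.
h = 0.38661² = 0.14947 m.

0.149 m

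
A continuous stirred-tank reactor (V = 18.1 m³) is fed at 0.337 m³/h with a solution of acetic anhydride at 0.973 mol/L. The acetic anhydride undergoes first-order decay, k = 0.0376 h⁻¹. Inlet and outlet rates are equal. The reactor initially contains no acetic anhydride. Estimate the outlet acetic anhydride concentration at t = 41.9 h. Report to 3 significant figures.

0.292 mol/L

Accumulation = in − out − consumed: V dC/dt = Q C_in − Q C − k V C.
This is linear with rate a = Q/V + k = 0.056219 h⁻¹.
C_ss = Q C_in/(Q + kV) = 0.32224 mol/L; C(t) = C_ss + (C₀ − C_ss) e^(−a t).
C(41.9) = 0.32224 + (-0.32224)·e^(−0.056219·41.9) = 0.32224 + (-0.32224)·0.094840 = 0.29168 mol/L.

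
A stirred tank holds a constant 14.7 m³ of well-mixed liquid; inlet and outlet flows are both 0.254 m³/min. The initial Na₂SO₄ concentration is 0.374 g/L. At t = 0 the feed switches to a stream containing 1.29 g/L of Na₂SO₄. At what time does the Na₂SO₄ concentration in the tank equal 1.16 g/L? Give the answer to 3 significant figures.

113 min

Unsteady species balance (constant V, well mixed): V dC/dt = Q(C_in − C), so τ = V/Q = 57.874 min.
C(t) = C_in + (C₀ − C_in) e^(−t/τ). Set C = 1.16 and solve for t:
e^(−t/τ) = (C − C_in)/(C₀ − C_in) = (1.16 − 1.29)/(0.374 − 1.29) = 0.14192
t = −τ ln(…) = 57.874 × 1.9525 = 113.00 min.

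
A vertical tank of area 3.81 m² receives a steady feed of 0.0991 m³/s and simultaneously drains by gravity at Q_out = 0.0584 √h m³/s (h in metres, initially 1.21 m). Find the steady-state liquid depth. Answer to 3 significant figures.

2.88 m

A dh/dt = Q_in − 0.0584 √h. Steady state requires inflow = outflow:
Q_in = 0.0584 √h_ss ⇒ √h_ss = 0.0991/0.0584 = 1.6969.
h_ss = 1.6969² = 2.8795 m. (Since h₀ = 1.21 m < h_ss, the level will rise toward this value.)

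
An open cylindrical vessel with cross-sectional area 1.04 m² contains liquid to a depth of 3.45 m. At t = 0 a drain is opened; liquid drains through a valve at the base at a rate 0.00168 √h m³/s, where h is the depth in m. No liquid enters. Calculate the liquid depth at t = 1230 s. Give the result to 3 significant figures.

Unsteady balance on liquid volume: A dh/dt = −0.00168 √h.
Separate and integrate: 2(√h − √h₀) = −(0.00168/A) t.
√h = √3.45 − 0.00168·1230/(2·1.04) = 1.8574 − 0.99346 = 0.86396.
h = 0.86396² = 0.74642 m.

0.746 m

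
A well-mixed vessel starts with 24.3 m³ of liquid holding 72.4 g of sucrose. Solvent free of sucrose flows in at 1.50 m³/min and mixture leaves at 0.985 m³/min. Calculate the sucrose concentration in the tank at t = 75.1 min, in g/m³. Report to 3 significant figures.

0.186 g/m³

Let m(t) be the amount of sucrose. Volume: V(t) = V₀ + (Q_in − Q_out) t = 24.3 + 0.51500 t; V(75.1) = 62.977 m³.
Species balance (pure solvent in): dm/dt = −Q_out · m/V(t).
dm/m = −Q_out dt/(V₀ + 0.51500 t); integrating gives ln(m/m₀) = −(Q_out/(Q_in−Q_out)) ln(V/V₀).
m = m₀ (V₀/V)^(Q_out/(Q_in−Q_out)) = 72.4 × (24.3/62.977)^(1.9126) = 11.715 g.
C = m/V = 11.715/62.977 = 0.18602 g/m³.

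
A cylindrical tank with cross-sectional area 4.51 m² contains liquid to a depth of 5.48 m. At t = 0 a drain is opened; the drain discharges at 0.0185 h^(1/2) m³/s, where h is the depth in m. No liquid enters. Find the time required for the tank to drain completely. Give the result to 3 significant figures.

A dh/dt = −Q_out = −0.0185 √h.
∫ h^(−1/2) dh = −(0.0185/A) ∫ dt, giving 2√h = 2√h₀ − (0.0185/A) t.
Set h = 0: 2√h₀ = (0.0185/A) t_empty ⇒ t_empty = 2A√h₀/0.0185.
t_empty = 2·4.51·√5.48/0.0185 = 9.0200·2.3409/0.0185 = 1141.4 s.

1140 s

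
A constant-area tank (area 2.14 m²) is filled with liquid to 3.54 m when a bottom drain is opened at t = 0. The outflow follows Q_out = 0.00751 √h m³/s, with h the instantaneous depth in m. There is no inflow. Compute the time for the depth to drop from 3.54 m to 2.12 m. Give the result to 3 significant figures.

With no inflow, A dh/dt = −0.00751 √h.
Separate and integrate: 2(√h − √h₀) = −(0.00751/A) t.
t = 2A(√h₀ − √h)/0.00751 = 2·2.14·(√3.54 − √2.12)/0.00751
  = 4.2800 × (1.8815 − 1.4560) / 0.00751 = 242.48 s.

242 s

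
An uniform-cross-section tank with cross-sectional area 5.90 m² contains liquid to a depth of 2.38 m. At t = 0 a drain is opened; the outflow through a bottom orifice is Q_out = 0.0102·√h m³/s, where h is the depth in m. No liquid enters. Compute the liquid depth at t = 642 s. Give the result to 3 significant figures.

0.976 m

With no inflow, A dh/dt = −0.0102 √h.
∫ h^(−1/2) dh = −(0.0102/A) ∫ dt, giving 2√h = 2√h₀ − (0.0102/A) t.
√h = √2.38 − 0.0102·642/(2·5.90) = 1.5427 − 0.55495 = 0.98778.
h = 0.98778² = 0.97570 m.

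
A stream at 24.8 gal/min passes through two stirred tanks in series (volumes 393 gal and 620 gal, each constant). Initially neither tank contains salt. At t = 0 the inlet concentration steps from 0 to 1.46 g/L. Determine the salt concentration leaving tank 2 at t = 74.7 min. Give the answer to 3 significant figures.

Species balance on tank i: dCᵢ/dt = (Cᵢ₋₁ − Cᵢ)/τᵢ with τᵢ = Vᵢ/Q.
τ₁ = 393/24.8 = 15.847 min; τ₂ = 620/24.8 = 25.000 min.
Tank 1: C₁ = C_in(1 − e^(−t/τ₁)). Tank 2 (τ₁ ≠ τ₂): C₂ = C_in[1 − (τ₁ e^(−t/τ₁) − τ₂ e^(−t/τ₂))/(τ₁ − τ₂)].
At t = 74.7: e^(−t/τ₁) = 0.0089698, e^(−t/τ₂) = 0.050388.
C₂ = 1.46·[1 − (15.847·0.0089698 − 25.000·0.050388)/(-9.1532)] = 1.46·0.87791 = 1.2817 g/L.

1.28 g/L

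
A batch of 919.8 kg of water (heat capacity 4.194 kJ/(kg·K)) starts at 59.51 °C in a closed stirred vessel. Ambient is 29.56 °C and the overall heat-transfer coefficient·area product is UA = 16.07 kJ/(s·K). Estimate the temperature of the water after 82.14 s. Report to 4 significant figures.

50.83 °C

M c_p dT/dt = −UA(T − T_amb).
dT/dt = (T_ss − T)/τ with T_ss = T_amb = 29.5600 °C, τ = M c_p/UA = 919.8·4.194/16.07 = 240.052 s.
Integrating: T(t) = T_ss + (T₀ − T_ss) e^(−t/τ).
T(82.14) = 29.5600 + (29.9500)·0.710224 = 50.8312 °C.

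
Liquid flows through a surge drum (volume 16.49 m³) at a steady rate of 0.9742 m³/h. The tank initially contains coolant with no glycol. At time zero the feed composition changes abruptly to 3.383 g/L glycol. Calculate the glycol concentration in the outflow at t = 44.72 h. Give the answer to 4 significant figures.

3.142 g/L

Accumulation = in − out for the solute gives V dC/dt = Q(C_in − C).
Rewrite as dC/dt + C/τ = C_in/τ, τ = V/Q = 16.9267 h.
Solution: C(t) = C_in + (C₀ − C_in) e^(−t/τ).
C(44.72) = 3.383 + (0 − 3.383)·e^(−44.72/16.9267) = 3.383 + (-3.38300)·0.0712202 = 3.14206 g/L.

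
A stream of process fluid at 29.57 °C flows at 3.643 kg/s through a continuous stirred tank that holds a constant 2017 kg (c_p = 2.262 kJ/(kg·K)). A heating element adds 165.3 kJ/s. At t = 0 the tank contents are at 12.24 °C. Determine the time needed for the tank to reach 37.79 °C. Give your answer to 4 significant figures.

636.7 s

M c_p dT/dt = ṁ c_p (T_in − T) + Q̇.
τ = M/ṁ = 553.665 s; T_ss = T_in + Q̇/(ṁ c_p) = 49.6295 °C.
T(t) = T_ss + (T₀ − T_ss) e^(−t/τ). Set T = 37.79:
e^(−t/τ) = (37.79 − 49.6295)/(12.24 − 49.6295) = 0.316654
t = −553.665 · ln(0.316654) = 636.684 s.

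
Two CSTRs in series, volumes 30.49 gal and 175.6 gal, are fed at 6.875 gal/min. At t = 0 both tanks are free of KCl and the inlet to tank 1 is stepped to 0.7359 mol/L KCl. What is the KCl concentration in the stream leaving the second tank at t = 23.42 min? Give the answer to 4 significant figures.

Time constants: τᵢ = Vᵢ/Q for each well-mixed tank.
τ₁ = 30.49/6.875 = 4.43491 min; τ₂ = 175.6/6.875 = 25.5418 min.
Tank 1: C₁ = C_in(1 − e^(−t/τ₁)). Tank 2 (τ₁ ≠ τ₂): C₂ = C_in[1 − (τ₁ e^(−t/τ₁) − τ₂ e^(−t/τ₂))/(τ₁ − τ₂)].
At t = 23.42: e^(−t/τ₁) = 0.00508821, e^(−t/τ₂) = 0.399745.
C₂ = 0.7359·[1 − (4.43491·0.00508821 − 25.5418·0.399745)/(-21.1069)] = 0.7359·0.517331 = 0.380704 mol/L.

0.3807 mol/L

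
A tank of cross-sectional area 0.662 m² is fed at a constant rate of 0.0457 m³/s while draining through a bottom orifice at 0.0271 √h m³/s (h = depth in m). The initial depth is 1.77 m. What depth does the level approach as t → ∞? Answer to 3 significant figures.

2.84 m

A dh/dt = Q_in − 0.0271 √h. Steady state requires inflow = outflow:
Q_in = 0.0271 √h_ss ⇒ √h_ss = 0.0457/0.0271 = 1.6863.
h_ss = 1.6863² = 2.8438 m. (Since h₀ = 1.77 m < h_ss, the level will rise toward this value.)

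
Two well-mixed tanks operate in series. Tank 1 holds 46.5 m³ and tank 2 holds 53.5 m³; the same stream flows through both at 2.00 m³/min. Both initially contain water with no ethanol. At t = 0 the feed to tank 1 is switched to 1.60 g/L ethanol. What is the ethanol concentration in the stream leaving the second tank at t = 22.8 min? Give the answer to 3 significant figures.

0.372 g/L

Each tank obeys Vᵢ dCᵢ/dt = Q(Cᵢ₋₁ − Cᵢ), so τᵢ = Vᵢ/Q.
τ₁ = 46.5/2.00 = 23.250 min; τ₂ = 53.5/2.00 = 26.750 min.
Tank 1: C₁ = C_in(1 − e^(−t/τ₁)). Tank 2 (τ₁ ≠ τ₂): C₂ = C_in[1 − (τ₁ e^(−t/τ₁) − τ₂ e^(−t/τ₂))/(τ₁ − τ₂)].
At t = 22.8: e^(−t/τ₁) = 0.37507, e^(−t/τ₂) = 0.42642.
C₂ = 1.60·[1 − (23.250·0.37507 − 26.750·0.42642)/(-3.5000)] = 1.60·0.23248 = 0.37197 g/L.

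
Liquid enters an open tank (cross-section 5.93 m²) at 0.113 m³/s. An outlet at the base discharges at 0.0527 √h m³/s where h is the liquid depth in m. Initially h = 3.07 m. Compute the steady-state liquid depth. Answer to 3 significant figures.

4.60 m

Level balance: A dh/dt = 0.113 − 0.0527 √h. Setting dh/dt = 0:
Q_in = 0.0527 √h_ss ⇒ √h_ss = 0.113/0.0527 = 2.1442.
h_ss = 2.1442² = 4.5976 m. (Since h₀ = 3.07 m < h_ss, the level will rise toward this value.)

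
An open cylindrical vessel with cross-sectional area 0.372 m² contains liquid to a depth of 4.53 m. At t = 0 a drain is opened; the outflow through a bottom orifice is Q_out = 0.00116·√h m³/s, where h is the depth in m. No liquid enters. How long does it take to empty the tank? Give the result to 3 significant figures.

With no inflow, A dh/dt = −0.00116 √h.
Separate and integrate: 2(√h − √h₀) = −(0.00116/A) t.
Set h = 0: 2√h₀ = (0.00116/A) t_empty ⇒ t_empty = 2A√h₀/0.00116.
t_empty = 2·0.372·√4.53/0.00116 = 0.74400·2.1284/0.00116 = 1365.1 s.

1370 s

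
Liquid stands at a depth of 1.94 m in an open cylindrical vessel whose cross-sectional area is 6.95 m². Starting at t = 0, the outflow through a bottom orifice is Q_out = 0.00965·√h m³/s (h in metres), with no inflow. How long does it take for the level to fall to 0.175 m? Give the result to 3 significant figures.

1400 s

Unsteady balance on liquid volume: A dh/dt = −0.00965 √h.
Separate and integrate: 2(√h − √h₀) = −(0.00965/A) t.
t = 2A(√h₀ − √h)/0.00965 = 2·6.95·(√1.94 − √0.175)/0.00965
  = 13.900 × (1.3928 − 0.41833) / 0.00965 = 1403.7 s.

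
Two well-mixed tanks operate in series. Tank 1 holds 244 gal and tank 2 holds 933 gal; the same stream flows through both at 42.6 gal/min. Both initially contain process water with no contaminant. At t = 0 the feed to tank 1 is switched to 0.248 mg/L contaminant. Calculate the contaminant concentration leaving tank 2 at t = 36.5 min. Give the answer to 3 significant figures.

0.185 mg/L

Each tank obeys Vᵢ dCᵢ/dt = Q(Cᵢ₋₁ − Cᵢ), so τᵢ = Vᵢ/Q.
τ₁ = 244/42.6 = 5.7277 min; τ₂ = 933/42.6 = 21.901 min.
Tank 1: C₁ = C_in(1 − e^(−t/τ₁)). Tank 2 (τ₁ ≠ τ₂): C₂ = C_in[1 − (τ₁ e^(−t/τ₁) − τ₂ e^(−t/τ₂))/(τ₁ − τ₂)].
At t = 36.5: e^(−t/τ₁) = 0.0017078, e^(−t/τ₂) = 0.18890.
C₂ = 0.248·[1 − (5.7277·0.0017078 − 21.901·0.18890)/(-16.174)] = 0.248·0.74481 = 0.18471 mg/L.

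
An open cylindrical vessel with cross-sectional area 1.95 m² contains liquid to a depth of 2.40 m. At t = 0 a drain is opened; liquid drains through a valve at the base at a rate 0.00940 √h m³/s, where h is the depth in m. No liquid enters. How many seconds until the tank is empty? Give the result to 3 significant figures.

With no inflow, A dh/dt = −0.00940 √h.
∫ h^(−1/2) dh = −(0.00940/A) ∫ dt, giving 2√h = 2√h₀ − (0.00940/A) t.
Set h = 0: 2√h₀ = (0.00940/A) t_empty ⇒ t_empty = 2A√h₀/0.00940.
t_empty = 2·1.95·√2.40/0.00940 = 3.9000·1.5492/0.00940 = 642.75 s.

643 s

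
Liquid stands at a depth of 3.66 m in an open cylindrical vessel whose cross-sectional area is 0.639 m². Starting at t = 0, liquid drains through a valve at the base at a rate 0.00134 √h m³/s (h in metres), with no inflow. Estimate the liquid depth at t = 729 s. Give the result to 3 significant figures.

With no inflow, A dh/dt = −0.00134 √h.
This is separable: 2 d(√h)/dt = −0.00134/A, so √h = √h₀ − (0.00134/(2A)) t.
√h = √3.66 − 0.00134·729/(2·0.639) = 1.9131 − 0.76437 = 1.1487.
h = 1.1487² = 1.3196 m.

1.32 m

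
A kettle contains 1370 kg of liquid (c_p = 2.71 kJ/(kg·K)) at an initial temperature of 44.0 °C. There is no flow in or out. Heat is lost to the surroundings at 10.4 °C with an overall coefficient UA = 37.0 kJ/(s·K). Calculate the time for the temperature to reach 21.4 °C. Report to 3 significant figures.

Lumped-capacitance energy balance: M c_p dT/dt = UA(T_amb − T).
τ = M c_p/UA = 100.34 s; T_ss = T_amb = 10.400 °C.
T(t) = T_ss + (T₀ − T_ss)e^(−t/τ); set T = 21.4:
t = −τ ln[(T − T_ss)/(T₀ − T_ss)] = −100.34 · ln(0.32738) = 112.05 s.

112 s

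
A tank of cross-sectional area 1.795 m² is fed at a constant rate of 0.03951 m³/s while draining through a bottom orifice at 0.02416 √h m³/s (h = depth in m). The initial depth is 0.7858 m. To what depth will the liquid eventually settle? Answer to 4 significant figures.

Accumulation of liquid (constant cross-section A): A dh/dt = Q_in − 0.02416 √h. At steady state dh/dt = 0:
Q_in = 0.02416 √h_ss ⇒ √h_ss = 0.03951/0.02416 = 1.63535.
h_ss = 1.63535² = 2.67436 m. (Since h₀ = 0.7858 m < h_ss, the level will rise toward this value.)

2.674 m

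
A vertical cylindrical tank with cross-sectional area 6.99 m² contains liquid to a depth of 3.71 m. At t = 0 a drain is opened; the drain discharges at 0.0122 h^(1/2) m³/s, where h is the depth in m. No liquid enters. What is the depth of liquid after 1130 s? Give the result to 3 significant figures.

0.884 m

With no inflow, A dh/dt = −0.0122 √h.
This is separable: 2 d(√h)/dt = −0.0122/A, so √h = √h₀ − (0.0122/(2A)) t.
√h = √3.71 − 0.0122·1130/(2·6.99) = 1.9261 − 0.98612 = 0.94001.
h = 0.94001² = 0.88362 m.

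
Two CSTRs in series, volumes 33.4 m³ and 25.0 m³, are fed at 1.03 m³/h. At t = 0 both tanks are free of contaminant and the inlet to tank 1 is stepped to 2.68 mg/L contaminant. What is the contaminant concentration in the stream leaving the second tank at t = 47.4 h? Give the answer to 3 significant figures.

1.34 mg/L

Species balance on tank i: dCᵢ/dt = (Cᵢ₋₁ − Cᵢ)/τᵢ with τᵢ = Vᵢ/Q.
τ₁ = 33.4/1.03 = 32.427 h; τ₂ = 25.0/1.03 = 24.272 h.
Solving the cascade with C₁(0)=C₂(0)=0 gives C₂(t) = C_in[1 − (τ₁ e^(−t/τ₁) − τ₂ e^(−t/τ₂))/(τ₁ − τ₂)].
At t = 47.4: e^(−t/τ₁) = 0.23183, e^(−t/τ₂) = 0.14186.
C₂ = 2.68·[1 − (32.427·0.23183 − 24.272·0.14186)/(8.1553)] = 2.68·0.50040 = 1.3411 mg/L.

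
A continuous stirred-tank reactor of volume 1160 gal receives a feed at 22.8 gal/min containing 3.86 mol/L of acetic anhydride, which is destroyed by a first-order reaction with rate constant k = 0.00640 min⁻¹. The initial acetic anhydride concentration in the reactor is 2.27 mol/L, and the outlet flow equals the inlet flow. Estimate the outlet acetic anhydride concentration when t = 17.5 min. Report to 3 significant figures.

2.51 mol/L

Accumulation = in − out − consumed: V dC/dt = Q C_in − Q C − k V C.
dC/dt = (Q/V) C_in − (Q/V + k) C; effective rate a = Q/V + k = 0.019655 + 0.00640 = 0.026055 min⁻¹.
C_ss = Q C_in/(Q + kV) = 2.9119 mol/L; C(t) = C_ss + (C₀ − C_ss) e^(−a t).
C(17.5) = 2.9119 + (-0.64186)·e^(−0.026055·17.5) = 2.9119 + (-0.64186)·0.63384 = 2.5050 mol/L.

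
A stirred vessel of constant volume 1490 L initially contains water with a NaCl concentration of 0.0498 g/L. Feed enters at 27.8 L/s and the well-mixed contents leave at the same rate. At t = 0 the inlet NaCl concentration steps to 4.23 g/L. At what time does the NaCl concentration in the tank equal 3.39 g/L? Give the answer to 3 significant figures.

86.0 s

Species balance: V dC/dt = Q(C_in − C) ⇒ τ = V/Q = 53.597 s.
C(t) = C_in + (C₀ − C_in) e^(−t/τ). Set C = 3.39 and solve for t:
e^(−t/τ) = (C − C_in)/(C₀ − C_in) = (3.39 − 4.23)/(0.0498 − 4.23) = 0.20095
t = −τ ln(…) = 53.597 × 1.6047 = 86.008 s.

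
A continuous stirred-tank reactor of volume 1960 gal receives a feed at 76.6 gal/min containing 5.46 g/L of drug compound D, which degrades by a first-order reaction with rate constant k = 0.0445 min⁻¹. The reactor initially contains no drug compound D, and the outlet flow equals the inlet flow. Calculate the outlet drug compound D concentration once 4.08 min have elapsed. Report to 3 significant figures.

Species balance: V dC/dt = Q C_in − Q C − k V C.
This is linear with rate a = Q/V + k = 0.083582 min⁻¹.
C_ss = Q C_in/(Q + kV) = 2.5530 g/L; C(t) = C_ss + (C₀ − C_ss) e^(−a t).
C(4.08) = 2.5530 + (-2.5530)·e^(−0.083582·4.08) = 2.5530 + (-2.5530)·0.71105 = 0.73770 g/L.

0.738 g/L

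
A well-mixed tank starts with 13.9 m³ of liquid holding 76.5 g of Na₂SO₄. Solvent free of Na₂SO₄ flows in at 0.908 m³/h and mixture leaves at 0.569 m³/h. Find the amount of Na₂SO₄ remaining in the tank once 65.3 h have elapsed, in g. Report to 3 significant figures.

Let m(t) be the amount of Na₂SO₄. Volume: V(t) = V₀ + (Q_in − Q_out) t = 13.9 + 0.33900 t; V(65.3) = 36.037 m³.
Solute balance: dm/dt = 0 − Q_out C = −Q_out m/V(t).
Separate: dm/m = −Q_out dt/V(t) ⇒ ln(m/m₀) = −(Q_out/(Q_in−Q_out)) ln(V/V₀).
m = m₀ (V₀/V)^(Q_out/(Q_in−Q_out)) = 76.5 × (13.9/36.037)^(1.6785) = 15.461 g.

15.5 g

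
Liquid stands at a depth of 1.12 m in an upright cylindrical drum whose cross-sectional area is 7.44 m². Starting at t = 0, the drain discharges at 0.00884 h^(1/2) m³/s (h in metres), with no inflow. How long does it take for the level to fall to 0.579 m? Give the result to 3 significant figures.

A dh/dt = −Q_out = −0.00884 √h.
Separate and integrate: 2(√h − √h₀) = −(0.00884/A) t.
t = 2A(√h₀ − √h)/0.00884 = 2·7.44·(√1.12 − √0.579)/0.00884
  = 14.880 × (1.0583 − 0.76092) / 0.00884 = 500.57 s.

501 s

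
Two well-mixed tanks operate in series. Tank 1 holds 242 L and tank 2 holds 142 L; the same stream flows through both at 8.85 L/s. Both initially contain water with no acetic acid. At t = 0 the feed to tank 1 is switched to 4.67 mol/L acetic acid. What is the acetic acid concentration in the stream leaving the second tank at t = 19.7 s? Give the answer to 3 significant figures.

Each tank obeys Vᵢ dCᵢ/dt = Q(Cᵢ₋₁ − Cᵢ), so τᵢ = Vᵢ/Q.
τ₁ = 242/8.85 = 27.345 s; τ₂ = 142/8.85 = 16.045 s.
Tank 1: C₁ = C_in(1 − e^(−t/τ₁)). Tank 2 (τ₁ ≠ τ₂): C₂ = C_in[1 − (τ₁ e^(−t/τ₁) − τ₂ e^(−t/τ₂))/(τ₁ − τ₂)].
At t = 19.7: e^(−t/τ₁) = 0.48654, e^(−t/τ₂) = 0.29294.
C₂ = 4.67·[1 − (27.345·0.48654 − 16.045·0.29294)/(11.299)] = 4.67·0.23855 = 1.1140 mol/L.

1.11 mol/L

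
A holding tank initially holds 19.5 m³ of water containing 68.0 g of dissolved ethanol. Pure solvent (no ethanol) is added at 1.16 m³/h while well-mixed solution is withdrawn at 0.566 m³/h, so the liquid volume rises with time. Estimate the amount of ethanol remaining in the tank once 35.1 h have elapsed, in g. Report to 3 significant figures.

Total volume: dV/dt = Q_in − Q_out = 0.59400 m³/h, so V(t) = 19.5 + 0.59400 t and V(35.1) = 40.349 m³.
No ethanol enters, so dm/dt = −Q_out · (m/V).
dm/m = −Q_out dt/(V₀ + 0.59400 t); integrating gives ln(m/m₀) = −(Q_out/(Q_in−Q_out)) ln(V/V₀).
m = m₀ (V₀/V)^(Q_out/(Q_in−Q_out)) = 68.0 × (19.5/40.349)^(0.95286) = 34.009 g.

34.0 g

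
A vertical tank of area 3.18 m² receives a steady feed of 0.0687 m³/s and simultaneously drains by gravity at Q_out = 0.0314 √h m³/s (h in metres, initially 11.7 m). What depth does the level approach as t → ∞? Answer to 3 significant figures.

4.79 m

A dh/dt = Q_in − 0.0314 √h. Steady state requires inflow = outflow:
Q_in = 0.0314 √h_ss ⇒ √h_ss = 0.0687/0.0314 = 2.1879.
h_ss = 2.1879² = 4.7869 m. (Since h₀ = 11.7 m > h_ss, the level will fall toward this value.)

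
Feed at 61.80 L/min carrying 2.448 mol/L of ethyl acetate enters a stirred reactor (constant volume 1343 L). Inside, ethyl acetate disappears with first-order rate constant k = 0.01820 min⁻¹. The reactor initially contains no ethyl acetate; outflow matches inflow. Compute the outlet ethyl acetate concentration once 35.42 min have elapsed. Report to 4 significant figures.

Accumulation = in − out − consumed: V dC/dt = Q C_in − Q C − k V C.
This is linear with rate a = Q/V + k = 0.0642164 min⁻¹.
C_ss = Q C_in/(Q + kV) = 1.75420 mol/L; C(t) = C_ss + (C₀ − C_ss) e^(−a t).
C(35.42) = 1.75420 + (-1.75420)·e^(−0.0642164·35.42) = 1.75420 + (-1.75420)·0.102844 = 1.57379 mol/L.

1.574 mol/L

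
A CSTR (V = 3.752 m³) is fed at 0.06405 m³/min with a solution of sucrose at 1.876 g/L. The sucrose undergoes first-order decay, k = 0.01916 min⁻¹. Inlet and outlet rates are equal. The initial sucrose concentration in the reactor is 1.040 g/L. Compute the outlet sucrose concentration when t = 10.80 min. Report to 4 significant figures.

0.9895 g/L

Species balance: V dC/dt = Q C_in − Q C − k V C.
dC/dt = (Q/V) C_in − (Q/V + k) C; effective rate a = Q/V + k = 0.0170709 + 0.01916 = 0.0362309 min⁻¹.
C_ss = Q C_in/(Q + kV) = 0.883914 g/L; C(t) = C_ss + (C₀ − C_ss) e^(−a t).
C(10.80) = 0.883914 + (0.156086)·e^(−0.0362309·10.80) = 0.883914 + (0.156086)·0.676182 = 0.989457 g/L.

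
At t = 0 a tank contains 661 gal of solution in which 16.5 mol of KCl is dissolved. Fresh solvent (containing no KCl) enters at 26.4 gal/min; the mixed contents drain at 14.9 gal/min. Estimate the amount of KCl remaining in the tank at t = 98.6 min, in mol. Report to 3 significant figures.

Let m(t) be the amount of KCl. Volume: V(t) = V₀ + (Q_in − Q_out) t = 661 + 11.500 t; V(98.6) = 1794.9 gal.
Species balance (pure solvent in): dm/dt = −Q_out · m/V(t).
Separate: dm/m = −Q_out dt/V(t) ⇒ ln(m/m₀) = −(Q_out/(Q_in−Q_out)) ln(V/V₀).
m = m₀ (V₀/V)^(Q_out/(Q_in−Q_out)) = 16.5 × (661/1794.9)^(1.2957) = 4.5225 mol.

4.52 mol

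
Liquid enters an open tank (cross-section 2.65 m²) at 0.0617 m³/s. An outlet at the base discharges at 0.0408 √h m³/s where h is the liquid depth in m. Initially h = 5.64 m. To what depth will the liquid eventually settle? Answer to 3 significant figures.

Volume balance on the tank: A dh/dt = Q_in − 0.0408 √h. At steady state dh/dt = 0:
Q_in = 0.0408 √h_ss ⇒ √h_ss = 0.0617/0.0408 = 1.5123.
h_ss = 1.5123² = 2.2869 m. (Since h₀ = 5.64 m > h_ss, the level will fall toward this value.)

2.29 m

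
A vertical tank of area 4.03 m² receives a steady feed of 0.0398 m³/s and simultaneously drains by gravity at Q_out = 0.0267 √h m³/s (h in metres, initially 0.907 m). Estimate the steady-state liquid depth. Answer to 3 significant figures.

Volume balance on the tank: A dh/dt = Q_in − 0.0267 √h. At steady state dh/dt = 0:
Q_in = 0.0267 √h_ss ⇒ √h_ss = 0.0398/0.0267 = 1.4906.
h_ss = 1.4906² = 2.2220 m. (Since h₀ = 0.907 m < h_ss, the level will rise toward this value.)

2.22 m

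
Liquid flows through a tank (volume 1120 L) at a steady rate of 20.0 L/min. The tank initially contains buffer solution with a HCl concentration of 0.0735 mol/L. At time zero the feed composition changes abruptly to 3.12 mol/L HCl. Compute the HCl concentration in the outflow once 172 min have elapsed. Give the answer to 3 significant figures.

Transient balance on the dissolved component: V dC/dt = Q(C_in − C).
So dC/dt = (C_in − C)/τ with τ = V/Q = 1120/20.0 = 56.000 min.
Integrating: C(t) = C_in + (C₀ − C_in) e^(−t/τ).
C(172) = 3.12 + (0.0735 − 3.12)·e^(−172/56.000) = 3.12 + (-3.0465)·0.046355 = 2.9788 mol/L.

2.98 mol/L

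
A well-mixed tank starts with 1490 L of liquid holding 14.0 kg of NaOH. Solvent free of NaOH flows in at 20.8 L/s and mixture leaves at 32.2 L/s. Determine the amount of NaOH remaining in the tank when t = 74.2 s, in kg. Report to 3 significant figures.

Total volume: dV/dt = Q_in − Q_out = -11.400 L/s, so V(t) = 1490 − 11.400 t and V(74.2) = 644.12 L.
No NaOH enters, so dm/dt = −Q_out · (m/V).
dm/m = −Q_out dt/(V₀ − 11.400 t); integrating gives ln(m/m₀) = −(Q_out/(Q_in−Q_out)) ln(V/V₀).
m = m₀ (V₀/V)^(Q_out/(Q_in−Q_out)) = 14.0 × (1490/644.12)^(-2.8246) = 1.3103 kg.

1.31 kg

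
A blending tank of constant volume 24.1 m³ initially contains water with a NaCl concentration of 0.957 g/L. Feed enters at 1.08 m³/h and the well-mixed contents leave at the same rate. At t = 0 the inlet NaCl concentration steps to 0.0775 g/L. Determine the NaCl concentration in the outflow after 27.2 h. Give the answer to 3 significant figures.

Accumulation = in − out for the solute gives V dC/dt = Q(C_in − C).
So dC/dt = (C_in − C)/τ with τ = V/Q = 24.1/1.08 = 22.315 h.
C approaches C_in exponentially: C(t) = C_in + (C₀ − C_in) e^(−t/τ).
C(27.2) = 0.0775 + (0.957 − 0.0775)·e^(−27.2/22.315) = 0.0775 + (0.87950)·0.29555 = 0.33744 g/L.

0.337 g/L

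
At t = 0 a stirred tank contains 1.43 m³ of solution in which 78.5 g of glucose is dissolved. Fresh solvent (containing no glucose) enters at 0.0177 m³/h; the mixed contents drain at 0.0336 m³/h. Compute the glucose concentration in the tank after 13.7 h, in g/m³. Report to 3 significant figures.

45.7 g/m³

Let m(t) be the amount of glucose. Volume: V(t) = V₀ + (Q_in − Q_out) t = 1.43 − 0.015900 t; V(13.7) = 1.2122 m³.
Solute balance: dm/dt = 0 − Q_out C = −Q_out m/V(t).
dm/m = −Q_out dt/(V₀ − 0.015900 t); integrating gives ln(m/m₀) = −(Q_out/(Q_in−Q_out)) ln(V/V₀).
m = m₀ (V₀/V)^(Q_out/(Q_in−Q_out)) = 78.5 × (1.43/1.2122)^(-2.1132) = 55.360 g.
C = m/V = 55.360/1.2122 = 45.671 g/m³.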